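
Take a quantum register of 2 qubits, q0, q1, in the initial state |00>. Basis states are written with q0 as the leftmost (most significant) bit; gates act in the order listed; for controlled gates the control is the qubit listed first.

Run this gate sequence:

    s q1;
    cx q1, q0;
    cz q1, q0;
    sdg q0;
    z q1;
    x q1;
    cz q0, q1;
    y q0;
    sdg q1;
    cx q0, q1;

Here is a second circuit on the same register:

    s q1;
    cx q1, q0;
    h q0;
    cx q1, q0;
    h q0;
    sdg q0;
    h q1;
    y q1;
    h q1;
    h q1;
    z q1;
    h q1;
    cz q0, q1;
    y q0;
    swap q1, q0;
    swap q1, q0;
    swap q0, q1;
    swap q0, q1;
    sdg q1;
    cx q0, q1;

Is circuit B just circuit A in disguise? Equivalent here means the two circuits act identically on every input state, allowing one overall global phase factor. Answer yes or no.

No: there is an input state on which the two circuits produce genuinely different outputs (not merely differing by a phase).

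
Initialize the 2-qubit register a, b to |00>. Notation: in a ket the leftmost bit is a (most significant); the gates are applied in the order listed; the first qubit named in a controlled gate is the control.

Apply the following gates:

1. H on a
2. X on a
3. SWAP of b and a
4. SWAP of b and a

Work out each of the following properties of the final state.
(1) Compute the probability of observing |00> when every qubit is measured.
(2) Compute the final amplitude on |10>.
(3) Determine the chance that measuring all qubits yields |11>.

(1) The probability of measuring |00> is 1/2. Key observation: the block from step 3 through step 4 cancels to the identity and can be dropped.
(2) The amplitude on |10> is sqrt(2)/2.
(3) The probability of measuring |11> is 0.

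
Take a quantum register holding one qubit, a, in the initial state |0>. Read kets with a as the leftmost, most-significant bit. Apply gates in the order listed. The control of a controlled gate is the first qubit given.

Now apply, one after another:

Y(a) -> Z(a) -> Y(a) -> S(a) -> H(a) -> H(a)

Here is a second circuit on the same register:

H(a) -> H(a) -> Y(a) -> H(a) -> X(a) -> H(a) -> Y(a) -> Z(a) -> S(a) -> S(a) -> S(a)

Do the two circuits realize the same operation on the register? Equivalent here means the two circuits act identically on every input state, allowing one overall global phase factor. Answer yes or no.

Yes — the two circuits implement the same unitary up to a global phase.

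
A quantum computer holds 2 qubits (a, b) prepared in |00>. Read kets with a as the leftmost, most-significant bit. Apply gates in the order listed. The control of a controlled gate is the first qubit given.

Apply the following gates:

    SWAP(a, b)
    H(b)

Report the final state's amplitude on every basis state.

The resulting statevector has amplitude sqrt(2)/2 on |00>, sqrt(2)/2 on |01>, 0 on |10>, 0 on |11>.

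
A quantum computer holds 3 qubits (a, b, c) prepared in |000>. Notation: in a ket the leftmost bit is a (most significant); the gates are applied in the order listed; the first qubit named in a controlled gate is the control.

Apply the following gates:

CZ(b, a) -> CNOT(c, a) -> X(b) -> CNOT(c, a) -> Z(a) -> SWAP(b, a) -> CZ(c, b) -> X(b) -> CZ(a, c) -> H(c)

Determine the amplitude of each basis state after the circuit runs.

The resulting statevector has amplitude sqrt(2)/2 on |110>, sqrt(2)/2 on |111>, and 0 on every other basis state.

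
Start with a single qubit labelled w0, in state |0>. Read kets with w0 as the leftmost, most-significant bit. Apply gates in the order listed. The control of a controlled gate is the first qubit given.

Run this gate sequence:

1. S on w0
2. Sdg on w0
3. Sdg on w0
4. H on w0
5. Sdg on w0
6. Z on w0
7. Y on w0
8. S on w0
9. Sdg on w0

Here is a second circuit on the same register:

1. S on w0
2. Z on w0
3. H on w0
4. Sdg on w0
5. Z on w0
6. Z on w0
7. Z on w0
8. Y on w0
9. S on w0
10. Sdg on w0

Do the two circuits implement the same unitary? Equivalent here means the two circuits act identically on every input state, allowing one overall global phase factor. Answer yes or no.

Yes: on every input state the two circuits agree up to one overall phase factor.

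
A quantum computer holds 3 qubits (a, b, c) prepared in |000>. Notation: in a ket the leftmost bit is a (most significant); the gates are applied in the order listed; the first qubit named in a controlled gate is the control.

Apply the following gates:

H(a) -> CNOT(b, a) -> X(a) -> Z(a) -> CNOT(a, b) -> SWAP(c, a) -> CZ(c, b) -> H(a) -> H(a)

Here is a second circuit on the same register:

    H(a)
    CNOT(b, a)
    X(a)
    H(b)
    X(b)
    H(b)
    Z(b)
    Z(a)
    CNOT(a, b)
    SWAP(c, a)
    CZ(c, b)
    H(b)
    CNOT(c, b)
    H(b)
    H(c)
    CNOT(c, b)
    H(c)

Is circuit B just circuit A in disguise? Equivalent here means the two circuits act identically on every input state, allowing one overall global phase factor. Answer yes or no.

No: there is an input state on which the two circuits produce genuinely different outputs (not merely differing by a phase).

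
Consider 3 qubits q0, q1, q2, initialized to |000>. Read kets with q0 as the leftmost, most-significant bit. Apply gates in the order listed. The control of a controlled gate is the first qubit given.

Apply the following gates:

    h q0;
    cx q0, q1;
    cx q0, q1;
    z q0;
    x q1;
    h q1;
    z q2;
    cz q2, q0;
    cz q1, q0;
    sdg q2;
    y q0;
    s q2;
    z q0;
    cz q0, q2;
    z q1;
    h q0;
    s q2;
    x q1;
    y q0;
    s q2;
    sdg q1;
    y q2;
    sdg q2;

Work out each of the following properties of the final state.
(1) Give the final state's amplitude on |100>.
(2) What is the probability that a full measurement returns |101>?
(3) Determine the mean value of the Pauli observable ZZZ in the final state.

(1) |100> carries amplitude 0 in the final state. Key observation: steps 2-3 multiply out to the identity, so the circuit reduces to the remaining gates.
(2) Outcome |101> occurs with probability 1/2.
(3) The expectation value of ZZZ is 1.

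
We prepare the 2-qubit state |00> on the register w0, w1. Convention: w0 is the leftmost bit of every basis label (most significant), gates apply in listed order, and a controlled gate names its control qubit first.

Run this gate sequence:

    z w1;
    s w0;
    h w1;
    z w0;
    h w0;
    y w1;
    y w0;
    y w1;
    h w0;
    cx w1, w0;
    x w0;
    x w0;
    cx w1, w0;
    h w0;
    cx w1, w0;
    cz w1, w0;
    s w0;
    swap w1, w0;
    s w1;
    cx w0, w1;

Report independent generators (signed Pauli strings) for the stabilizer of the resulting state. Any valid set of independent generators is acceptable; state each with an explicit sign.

The final state is stabilized by the group generated by +XZ, +ZX; other independent generating sets are equally valid. Key observation: gates 9-14 undo each other exactly, leaving only the rest of the circuit to track.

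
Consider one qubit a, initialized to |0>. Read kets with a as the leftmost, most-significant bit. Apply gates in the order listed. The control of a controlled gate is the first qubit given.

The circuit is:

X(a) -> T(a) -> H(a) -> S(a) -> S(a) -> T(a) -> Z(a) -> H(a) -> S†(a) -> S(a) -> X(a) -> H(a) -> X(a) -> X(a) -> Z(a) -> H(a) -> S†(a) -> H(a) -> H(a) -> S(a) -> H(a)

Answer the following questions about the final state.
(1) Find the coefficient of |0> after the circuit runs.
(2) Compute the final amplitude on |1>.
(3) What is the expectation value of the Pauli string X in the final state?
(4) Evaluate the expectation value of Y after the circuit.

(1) The amplitude on |0> is sqrt(2)*exp(I*pi/4)/2.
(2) The amplitude on |1> is -sqrt(2)*I/2.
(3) In the final state, X has expectation -sqrt(2)/2.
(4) The expectation value of Y is -sqrt(2)/2.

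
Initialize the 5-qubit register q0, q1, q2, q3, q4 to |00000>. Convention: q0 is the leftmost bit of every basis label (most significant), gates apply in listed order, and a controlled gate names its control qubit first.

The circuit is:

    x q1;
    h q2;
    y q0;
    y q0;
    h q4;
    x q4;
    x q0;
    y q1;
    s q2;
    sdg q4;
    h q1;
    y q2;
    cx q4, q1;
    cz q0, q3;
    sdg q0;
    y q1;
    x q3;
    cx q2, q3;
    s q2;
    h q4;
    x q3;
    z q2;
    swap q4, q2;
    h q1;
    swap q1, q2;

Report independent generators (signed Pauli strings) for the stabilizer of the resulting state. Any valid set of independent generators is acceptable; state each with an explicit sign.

The final state is stabilized by the group generated by +IYIII, +IIIXX, -ZIIII, -IIZII, +IIIZZ; other independent generating sets are equally valid.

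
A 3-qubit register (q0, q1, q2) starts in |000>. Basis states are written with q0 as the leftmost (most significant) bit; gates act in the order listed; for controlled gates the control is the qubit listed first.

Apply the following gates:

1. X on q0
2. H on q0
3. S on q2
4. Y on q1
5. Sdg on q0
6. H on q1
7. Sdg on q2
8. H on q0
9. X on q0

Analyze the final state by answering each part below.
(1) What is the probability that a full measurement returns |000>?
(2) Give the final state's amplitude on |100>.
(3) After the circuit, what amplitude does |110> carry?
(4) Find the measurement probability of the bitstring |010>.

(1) The probability of measuring |000> is 1/4.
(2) |100> carries amplitude sqrt(2)*(-1 + I)/4 in the final state.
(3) The amplitude on |110> is sqrt(2)*(1 - I)/4.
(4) Outcome |010> occurs with probability 1/4.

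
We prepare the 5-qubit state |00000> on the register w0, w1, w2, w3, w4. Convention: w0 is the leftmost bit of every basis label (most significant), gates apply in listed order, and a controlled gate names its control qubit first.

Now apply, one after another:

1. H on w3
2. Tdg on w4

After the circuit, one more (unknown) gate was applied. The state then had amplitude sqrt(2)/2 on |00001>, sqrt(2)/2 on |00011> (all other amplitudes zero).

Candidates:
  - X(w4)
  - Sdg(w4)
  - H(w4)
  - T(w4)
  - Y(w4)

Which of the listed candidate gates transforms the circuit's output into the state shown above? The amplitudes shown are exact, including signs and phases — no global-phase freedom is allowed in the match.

It was X(w4) that produced the state shown.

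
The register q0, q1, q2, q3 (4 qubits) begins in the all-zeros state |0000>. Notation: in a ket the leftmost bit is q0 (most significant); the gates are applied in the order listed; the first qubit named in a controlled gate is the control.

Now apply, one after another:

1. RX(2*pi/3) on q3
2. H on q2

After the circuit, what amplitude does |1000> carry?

The final state's coefficient on |1000> equals 0.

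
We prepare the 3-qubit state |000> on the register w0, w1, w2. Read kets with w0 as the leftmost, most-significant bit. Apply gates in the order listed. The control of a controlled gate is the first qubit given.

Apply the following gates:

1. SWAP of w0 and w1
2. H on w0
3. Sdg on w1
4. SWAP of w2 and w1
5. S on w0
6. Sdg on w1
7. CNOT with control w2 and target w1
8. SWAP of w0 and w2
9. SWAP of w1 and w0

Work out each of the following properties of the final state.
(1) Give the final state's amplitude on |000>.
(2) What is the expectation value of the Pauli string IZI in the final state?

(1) The final state's coefficient on |000> equals sqrt(2)/2.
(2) In the final state, IZI has expectation 1.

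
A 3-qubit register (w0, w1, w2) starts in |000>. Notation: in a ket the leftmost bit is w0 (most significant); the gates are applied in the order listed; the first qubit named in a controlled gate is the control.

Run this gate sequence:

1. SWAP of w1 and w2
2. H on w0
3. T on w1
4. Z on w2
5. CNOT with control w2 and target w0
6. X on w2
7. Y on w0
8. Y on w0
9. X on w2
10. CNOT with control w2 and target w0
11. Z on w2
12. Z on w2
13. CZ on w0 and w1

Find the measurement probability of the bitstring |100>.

The probability of measuring |100> is 1/2. Key observation: steps 4-11 multiply out to the identity, so the circuit reduces to the remaining gates.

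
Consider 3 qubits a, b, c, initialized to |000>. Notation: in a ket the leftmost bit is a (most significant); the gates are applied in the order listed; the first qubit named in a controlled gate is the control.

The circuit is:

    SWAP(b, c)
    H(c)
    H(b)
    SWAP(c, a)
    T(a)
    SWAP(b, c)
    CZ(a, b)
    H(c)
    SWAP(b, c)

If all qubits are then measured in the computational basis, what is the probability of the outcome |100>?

The probability of measuring |100> is 1/2.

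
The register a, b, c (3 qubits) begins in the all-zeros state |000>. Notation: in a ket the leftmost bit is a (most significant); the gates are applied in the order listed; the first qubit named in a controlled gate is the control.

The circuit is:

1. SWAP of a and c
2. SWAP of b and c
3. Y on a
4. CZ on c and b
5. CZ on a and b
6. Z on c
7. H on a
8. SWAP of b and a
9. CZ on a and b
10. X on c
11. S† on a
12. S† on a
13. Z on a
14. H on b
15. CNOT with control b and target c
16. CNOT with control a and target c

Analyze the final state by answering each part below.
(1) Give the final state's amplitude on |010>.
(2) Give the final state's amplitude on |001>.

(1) The amplitude on |010> is I.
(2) The amplitude on |001> is 0.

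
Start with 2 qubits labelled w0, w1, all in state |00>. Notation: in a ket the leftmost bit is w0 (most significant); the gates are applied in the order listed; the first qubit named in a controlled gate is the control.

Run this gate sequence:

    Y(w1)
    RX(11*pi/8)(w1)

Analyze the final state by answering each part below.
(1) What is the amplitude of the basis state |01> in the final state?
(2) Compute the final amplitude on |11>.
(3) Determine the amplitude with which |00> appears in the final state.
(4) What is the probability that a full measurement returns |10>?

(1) The amplitude on |01> is -I*cos(5*pi/16).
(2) The final state's coefficient on |11> equals 0.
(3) The final state's coefficient on |00> equals sin(5*pi/16).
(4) The probability of measuring |10> is 0.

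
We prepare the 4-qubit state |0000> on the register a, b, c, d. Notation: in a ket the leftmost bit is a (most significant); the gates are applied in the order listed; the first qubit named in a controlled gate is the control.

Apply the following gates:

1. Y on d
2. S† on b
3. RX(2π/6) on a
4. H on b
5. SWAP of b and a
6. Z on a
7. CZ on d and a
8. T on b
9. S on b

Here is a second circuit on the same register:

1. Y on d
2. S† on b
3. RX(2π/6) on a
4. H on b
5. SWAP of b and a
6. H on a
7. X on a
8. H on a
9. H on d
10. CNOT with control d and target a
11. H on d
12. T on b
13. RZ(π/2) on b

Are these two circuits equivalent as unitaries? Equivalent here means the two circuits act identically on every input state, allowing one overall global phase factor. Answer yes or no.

No: there is an input state on which the two circuits produce genuinely different outputs (not merely differing by a phase).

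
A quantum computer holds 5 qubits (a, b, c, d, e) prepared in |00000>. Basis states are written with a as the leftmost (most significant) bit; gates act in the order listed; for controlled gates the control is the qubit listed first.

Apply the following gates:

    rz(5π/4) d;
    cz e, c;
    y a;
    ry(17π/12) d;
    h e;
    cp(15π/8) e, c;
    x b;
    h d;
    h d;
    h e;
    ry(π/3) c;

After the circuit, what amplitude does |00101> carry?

The final state's coefficient on |00101> equals 0.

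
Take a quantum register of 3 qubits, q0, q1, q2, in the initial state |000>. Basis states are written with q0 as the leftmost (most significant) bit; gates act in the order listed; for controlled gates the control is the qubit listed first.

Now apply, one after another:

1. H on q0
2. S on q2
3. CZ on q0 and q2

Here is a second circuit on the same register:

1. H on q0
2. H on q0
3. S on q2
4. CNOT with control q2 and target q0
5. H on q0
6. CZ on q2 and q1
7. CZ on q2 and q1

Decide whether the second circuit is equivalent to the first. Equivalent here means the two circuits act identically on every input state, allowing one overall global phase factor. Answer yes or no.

Yes, they are equivalent — the unitaries differ by at most a global phase.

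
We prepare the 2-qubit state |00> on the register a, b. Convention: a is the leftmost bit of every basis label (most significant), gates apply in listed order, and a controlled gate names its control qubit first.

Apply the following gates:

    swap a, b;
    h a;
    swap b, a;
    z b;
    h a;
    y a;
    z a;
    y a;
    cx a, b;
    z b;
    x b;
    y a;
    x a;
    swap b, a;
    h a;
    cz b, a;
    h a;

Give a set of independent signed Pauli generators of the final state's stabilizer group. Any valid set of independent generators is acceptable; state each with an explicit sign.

One valid set of independent stabilizer generators is +XI, -IX (any independent generating set of the same group is equally correct).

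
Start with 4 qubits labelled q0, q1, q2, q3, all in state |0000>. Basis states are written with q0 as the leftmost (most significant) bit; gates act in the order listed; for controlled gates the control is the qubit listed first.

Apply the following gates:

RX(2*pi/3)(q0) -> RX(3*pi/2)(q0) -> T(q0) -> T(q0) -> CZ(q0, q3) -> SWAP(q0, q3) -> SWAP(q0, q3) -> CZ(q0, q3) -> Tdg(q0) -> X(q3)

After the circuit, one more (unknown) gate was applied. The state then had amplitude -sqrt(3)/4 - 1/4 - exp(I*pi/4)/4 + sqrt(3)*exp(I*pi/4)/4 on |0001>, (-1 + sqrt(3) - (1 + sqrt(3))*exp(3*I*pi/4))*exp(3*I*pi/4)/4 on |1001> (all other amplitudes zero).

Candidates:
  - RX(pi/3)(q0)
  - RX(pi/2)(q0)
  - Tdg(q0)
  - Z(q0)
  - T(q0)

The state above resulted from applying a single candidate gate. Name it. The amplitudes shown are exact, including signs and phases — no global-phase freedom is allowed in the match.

The applied gate was RX(pi/2)(q0). Key observation: gates 4-9 undo each other exactly, leaving only the rest of the circuit to track.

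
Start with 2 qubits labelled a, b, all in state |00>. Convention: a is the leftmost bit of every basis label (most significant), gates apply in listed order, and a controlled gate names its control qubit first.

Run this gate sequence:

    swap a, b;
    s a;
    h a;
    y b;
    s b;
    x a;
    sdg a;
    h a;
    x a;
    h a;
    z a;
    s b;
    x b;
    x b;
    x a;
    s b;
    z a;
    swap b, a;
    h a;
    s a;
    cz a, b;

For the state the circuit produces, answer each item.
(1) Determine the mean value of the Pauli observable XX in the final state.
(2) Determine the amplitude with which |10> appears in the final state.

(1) The observable XX averages to 1. Key observation: steps 8-11 multiply out to the identity, so the circuit reduces to the remaining gates.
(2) The final state's coefficient on |10> equals -1/2.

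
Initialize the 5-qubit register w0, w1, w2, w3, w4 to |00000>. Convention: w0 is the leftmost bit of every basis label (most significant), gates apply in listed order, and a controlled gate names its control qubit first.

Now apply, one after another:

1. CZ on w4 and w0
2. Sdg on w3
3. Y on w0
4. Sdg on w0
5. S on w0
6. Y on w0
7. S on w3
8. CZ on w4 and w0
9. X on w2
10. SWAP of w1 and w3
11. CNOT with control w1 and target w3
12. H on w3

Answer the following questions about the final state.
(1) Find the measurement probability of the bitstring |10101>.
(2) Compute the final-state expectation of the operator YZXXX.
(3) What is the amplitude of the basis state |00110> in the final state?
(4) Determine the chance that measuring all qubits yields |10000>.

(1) A full measurement returns |10101> with probability 0. Key observation: steps 1-8 multiply out to the identity, so the circuit reduces to the remaining gates.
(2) The observable YZXXX averages to 0.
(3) |00110> carries amplitude sqrt(2)/2 in the final state.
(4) Outcome |10000> occurs with probability 0.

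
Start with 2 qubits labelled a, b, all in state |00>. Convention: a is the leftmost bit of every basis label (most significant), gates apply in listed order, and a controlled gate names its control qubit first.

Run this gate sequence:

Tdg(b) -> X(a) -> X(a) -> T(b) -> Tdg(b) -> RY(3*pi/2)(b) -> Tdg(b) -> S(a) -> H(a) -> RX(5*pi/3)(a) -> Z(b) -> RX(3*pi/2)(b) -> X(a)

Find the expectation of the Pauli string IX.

The observable IX averages to sqrt(2)/2.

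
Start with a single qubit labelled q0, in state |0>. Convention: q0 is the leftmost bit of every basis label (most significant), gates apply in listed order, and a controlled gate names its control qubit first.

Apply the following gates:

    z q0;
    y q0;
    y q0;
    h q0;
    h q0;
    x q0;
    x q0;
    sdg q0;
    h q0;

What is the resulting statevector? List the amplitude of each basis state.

The final amplitudes are sqrt(2)/2 on |0>, sqrt(2)/2 on |1>.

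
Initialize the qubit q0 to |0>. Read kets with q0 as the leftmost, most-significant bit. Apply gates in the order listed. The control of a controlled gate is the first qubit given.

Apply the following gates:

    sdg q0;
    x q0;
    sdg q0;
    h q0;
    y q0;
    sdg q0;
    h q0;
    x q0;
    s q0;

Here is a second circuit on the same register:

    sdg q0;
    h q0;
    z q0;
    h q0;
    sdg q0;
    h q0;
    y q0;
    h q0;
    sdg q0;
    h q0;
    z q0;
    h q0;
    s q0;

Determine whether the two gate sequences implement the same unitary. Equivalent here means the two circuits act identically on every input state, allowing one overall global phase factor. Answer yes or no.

No: there is an input state on which the two circuits produce genuinely different outputs (not merely differing by a phase).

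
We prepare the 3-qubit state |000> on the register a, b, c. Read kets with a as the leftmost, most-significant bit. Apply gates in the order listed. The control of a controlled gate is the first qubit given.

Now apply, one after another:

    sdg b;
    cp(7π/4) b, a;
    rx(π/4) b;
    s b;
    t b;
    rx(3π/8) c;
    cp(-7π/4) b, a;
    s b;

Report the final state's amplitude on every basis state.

The final amplitudes are sqrt(sqrt(2) + 2)*cos(3*pi/16)/2 on |000>, -I*sqrt(sqrt(2) + 2)*sin(3*pi/16)/2 on |001>, sqrt(2 - sqrt(2))*exp(3*I*pi/4)*cos(3*pi/16)/2 on |010>, sqrt(2 - sqrt(2))*exp(I*pi/4)*sin(3*pi/16)/2 on |011>, 0 on |100>, 0 on |101>, 0 on |110>, 0 on |111>.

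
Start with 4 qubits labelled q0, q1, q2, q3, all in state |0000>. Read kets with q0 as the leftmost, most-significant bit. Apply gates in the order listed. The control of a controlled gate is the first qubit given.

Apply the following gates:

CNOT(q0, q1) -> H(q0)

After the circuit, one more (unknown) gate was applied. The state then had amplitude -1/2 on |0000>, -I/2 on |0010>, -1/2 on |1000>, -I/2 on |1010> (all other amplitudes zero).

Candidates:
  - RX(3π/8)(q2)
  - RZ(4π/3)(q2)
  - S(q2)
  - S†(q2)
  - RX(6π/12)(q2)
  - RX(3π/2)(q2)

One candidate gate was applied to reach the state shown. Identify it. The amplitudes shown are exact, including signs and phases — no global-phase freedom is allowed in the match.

The applied gate was RX(3π/2)(q2).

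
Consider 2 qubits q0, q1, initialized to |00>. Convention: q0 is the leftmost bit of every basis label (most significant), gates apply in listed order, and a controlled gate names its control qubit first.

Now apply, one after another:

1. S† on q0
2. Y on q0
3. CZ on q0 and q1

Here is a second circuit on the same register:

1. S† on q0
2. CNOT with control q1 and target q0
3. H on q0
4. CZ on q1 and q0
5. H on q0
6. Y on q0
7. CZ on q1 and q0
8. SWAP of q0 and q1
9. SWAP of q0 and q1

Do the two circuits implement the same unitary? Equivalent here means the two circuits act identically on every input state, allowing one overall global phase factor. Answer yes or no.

Yes — the two circuits implement the same unitary up to a global phase.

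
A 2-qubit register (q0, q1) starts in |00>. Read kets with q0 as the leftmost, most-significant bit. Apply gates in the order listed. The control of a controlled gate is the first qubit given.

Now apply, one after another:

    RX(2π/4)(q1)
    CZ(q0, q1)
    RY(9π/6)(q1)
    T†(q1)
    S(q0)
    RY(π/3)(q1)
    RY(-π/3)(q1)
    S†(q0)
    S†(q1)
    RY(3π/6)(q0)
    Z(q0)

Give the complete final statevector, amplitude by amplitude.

The resulting statevector has amplitude sqrt(2)*(-1 + I)/4 on |00>, sqrt(2)*(-1 + I)*exp(3*I*pi/4)/4 on |01>, sqrt(2)*(1 - I)/4 on |10>, sqrt(2)*(1 - I)*exp(3*I*pi/4)/4 on |11>. Key observation: gates 5-8 undo each other exactly, leaving only the rest of the circuit to track.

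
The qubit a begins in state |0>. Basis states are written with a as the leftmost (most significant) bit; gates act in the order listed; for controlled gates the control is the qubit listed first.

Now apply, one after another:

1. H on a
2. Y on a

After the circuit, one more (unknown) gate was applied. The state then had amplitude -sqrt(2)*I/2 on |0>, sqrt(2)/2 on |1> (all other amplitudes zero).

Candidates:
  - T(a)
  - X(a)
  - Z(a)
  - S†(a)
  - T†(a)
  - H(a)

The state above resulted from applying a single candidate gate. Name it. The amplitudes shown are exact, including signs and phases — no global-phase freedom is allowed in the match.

The unique candidate consistent with the amplitudes is S†(a).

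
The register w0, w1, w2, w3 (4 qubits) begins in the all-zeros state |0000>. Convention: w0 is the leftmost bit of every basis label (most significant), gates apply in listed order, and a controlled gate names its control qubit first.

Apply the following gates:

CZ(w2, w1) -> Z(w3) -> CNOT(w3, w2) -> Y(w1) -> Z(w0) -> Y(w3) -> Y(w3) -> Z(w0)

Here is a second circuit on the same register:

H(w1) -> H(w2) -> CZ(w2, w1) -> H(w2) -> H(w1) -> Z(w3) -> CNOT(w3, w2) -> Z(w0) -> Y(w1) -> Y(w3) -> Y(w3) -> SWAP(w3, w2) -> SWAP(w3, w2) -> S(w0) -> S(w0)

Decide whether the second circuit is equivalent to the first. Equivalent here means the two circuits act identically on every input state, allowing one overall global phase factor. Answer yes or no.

No — the two circuits implement different unitaries, even allowing a global phase.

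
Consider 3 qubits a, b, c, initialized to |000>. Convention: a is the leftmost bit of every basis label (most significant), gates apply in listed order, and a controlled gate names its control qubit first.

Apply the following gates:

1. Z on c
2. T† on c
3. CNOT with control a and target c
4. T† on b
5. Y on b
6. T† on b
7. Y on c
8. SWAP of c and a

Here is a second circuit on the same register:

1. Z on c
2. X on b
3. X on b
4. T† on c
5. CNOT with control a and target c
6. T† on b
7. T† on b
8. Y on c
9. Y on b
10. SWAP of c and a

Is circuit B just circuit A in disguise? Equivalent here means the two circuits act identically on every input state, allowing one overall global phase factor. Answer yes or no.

No: there is an input state on which the two circuits produce genuinely different outputs (not merely differing by a phase).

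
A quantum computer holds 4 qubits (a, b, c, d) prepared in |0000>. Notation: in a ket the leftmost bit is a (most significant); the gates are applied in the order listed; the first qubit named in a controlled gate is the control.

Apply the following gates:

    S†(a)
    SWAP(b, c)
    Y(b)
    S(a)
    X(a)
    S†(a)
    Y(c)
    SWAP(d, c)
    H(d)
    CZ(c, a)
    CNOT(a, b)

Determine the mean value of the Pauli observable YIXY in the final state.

The expectation value of YIXY is 0.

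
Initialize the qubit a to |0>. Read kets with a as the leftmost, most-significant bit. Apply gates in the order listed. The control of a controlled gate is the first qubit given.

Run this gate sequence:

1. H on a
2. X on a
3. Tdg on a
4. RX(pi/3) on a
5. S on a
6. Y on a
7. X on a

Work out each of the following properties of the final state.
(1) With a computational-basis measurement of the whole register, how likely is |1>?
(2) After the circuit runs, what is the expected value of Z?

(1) A full measurement returns |1> with probability sqrt(6)/8 + 1/2.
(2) In the final state, Z has expectation -sqrt(6)/4.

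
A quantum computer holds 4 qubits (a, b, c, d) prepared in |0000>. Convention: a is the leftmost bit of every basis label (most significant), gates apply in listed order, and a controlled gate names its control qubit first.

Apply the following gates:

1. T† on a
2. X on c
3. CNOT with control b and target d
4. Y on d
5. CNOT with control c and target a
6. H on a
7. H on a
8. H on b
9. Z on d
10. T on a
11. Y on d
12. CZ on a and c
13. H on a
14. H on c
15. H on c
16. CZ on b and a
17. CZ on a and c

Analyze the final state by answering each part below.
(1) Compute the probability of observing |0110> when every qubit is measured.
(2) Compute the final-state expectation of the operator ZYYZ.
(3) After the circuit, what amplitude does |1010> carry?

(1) A full measurement returns |0110> with probability 1/4. Key observation: steps 6-7 multiply out to the identity, so the circuit reduces to the remaining gates.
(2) In the final state, ZYYZ has expectation 0.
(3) |1010> carries amplitude exp(I*pi/4)/2 in the final state.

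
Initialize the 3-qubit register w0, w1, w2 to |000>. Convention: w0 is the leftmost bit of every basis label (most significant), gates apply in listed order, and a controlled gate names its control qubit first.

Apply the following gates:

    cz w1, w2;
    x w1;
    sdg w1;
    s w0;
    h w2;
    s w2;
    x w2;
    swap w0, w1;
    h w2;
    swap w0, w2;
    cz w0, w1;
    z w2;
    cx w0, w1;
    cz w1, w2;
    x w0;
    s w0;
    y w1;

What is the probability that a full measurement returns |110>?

A full measurement returns |110> with probability 0.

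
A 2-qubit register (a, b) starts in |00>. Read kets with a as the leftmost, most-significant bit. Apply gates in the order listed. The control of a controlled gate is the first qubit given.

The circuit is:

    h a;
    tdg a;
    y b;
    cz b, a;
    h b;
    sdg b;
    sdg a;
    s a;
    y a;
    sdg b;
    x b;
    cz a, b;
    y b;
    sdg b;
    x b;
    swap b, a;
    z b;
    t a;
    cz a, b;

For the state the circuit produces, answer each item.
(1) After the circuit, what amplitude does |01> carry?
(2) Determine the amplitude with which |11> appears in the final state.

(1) The final state's coefficient on |01> equals 1/2.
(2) The amplitude on |11> is -exp(3*I*pi/4)/2.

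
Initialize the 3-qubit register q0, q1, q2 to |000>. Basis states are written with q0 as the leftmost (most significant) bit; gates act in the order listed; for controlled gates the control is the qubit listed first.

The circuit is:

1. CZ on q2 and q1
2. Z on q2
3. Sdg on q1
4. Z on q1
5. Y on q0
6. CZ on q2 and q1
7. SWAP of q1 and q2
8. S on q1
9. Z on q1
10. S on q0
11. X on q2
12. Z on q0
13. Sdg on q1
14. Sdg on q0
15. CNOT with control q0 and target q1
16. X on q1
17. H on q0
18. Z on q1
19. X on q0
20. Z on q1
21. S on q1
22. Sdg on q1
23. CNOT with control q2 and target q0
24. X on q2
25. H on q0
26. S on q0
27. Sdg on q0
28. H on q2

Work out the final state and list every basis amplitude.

After the circuit, the state carries amplitude -sqrt(2)*I/2 on |100>, -sqrt(2)*I/2 on |101>, and 0 on every other basis state. Key observation: the block from step 26 through step 27 cancels to the identity and can be dropped.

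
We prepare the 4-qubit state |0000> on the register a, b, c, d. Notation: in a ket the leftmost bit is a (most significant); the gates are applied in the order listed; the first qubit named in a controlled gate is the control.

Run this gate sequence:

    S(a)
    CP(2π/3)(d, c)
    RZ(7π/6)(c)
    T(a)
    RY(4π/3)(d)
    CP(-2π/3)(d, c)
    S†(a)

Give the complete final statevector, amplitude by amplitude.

The final amplitudes are exp(5*I*pi/12)/2 on |0000>, -sqrt(3)*exp(5*I*pi/12)/2 on |0001>, and 0 on every other basis state.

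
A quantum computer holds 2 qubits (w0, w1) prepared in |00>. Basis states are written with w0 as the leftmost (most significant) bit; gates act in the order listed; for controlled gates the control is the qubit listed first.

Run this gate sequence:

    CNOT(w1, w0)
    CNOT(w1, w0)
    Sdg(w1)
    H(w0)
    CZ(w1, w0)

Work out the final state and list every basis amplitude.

The final amplitudes are sqrt(2)/2 on |00>, 0 on |01>, sqrt(2)/2 on |10>, 0 on |11>.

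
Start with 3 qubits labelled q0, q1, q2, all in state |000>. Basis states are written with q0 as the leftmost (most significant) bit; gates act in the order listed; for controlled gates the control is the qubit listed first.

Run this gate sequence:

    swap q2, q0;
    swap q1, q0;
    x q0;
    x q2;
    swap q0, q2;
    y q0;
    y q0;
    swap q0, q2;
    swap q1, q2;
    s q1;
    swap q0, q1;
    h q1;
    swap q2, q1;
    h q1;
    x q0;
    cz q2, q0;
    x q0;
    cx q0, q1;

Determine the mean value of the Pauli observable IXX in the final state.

The observable IXX averages to -1.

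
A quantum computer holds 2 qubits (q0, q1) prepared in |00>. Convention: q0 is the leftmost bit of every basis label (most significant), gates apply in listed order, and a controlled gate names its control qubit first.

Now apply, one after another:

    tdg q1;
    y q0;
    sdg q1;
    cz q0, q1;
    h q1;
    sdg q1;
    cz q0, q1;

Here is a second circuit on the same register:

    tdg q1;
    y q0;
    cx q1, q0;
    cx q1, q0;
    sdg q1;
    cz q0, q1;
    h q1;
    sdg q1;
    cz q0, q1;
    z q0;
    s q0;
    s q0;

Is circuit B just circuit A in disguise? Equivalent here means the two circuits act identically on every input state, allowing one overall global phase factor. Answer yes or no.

Yes, they are equivalent — the unitaries differ by at most a global phase.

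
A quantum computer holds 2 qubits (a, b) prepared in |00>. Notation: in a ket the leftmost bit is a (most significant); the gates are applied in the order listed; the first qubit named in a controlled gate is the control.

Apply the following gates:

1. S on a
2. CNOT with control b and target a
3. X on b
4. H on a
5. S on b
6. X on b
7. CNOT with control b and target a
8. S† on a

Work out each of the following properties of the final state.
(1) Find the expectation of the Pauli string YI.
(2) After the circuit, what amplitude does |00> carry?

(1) In the final state, YI has expectation -1.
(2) |00> carries amplitude sqrt(2)*I/2 in the final state.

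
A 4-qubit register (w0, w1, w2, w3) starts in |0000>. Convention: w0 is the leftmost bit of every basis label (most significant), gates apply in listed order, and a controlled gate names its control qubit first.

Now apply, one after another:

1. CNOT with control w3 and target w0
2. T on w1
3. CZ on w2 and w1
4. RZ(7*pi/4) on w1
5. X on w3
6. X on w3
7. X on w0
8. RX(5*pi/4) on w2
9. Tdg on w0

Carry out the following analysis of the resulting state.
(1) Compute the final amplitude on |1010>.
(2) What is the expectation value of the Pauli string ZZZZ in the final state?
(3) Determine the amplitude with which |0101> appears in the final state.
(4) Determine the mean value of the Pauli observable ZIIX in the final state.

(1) The final state's coefficient on |1010> equals sqrt(sqrt(2) + 2)*exp(3*I*pi/8)/2. Key observation: gates 5-6 undo each other exactly, leaving only the rest of the circuit to track.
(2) The expectation value of ZZZZ is sqrt(2)/2.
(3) |0101> carries amplitude 0 in the final state.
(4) In the final state, ZIIX has expectation 0.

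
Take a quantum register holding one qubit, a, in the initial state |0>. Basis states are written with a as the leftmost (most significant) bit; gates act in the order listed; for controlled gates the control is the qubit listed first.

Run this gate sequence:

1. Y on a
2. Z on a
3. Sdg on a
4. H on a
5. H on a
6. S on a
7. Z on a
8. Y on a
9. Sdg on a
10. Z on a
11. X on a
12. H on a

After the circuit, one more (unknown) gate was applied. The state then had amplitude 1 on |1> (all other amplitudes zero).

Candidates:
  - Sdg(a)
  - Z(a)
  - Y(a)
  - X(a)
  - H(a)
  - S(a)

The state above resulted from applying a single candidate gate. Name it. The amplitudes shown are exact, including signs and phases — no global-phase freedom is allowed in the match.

The applied gate was H(a). Key observation: steps 1-8 multiply out to the identity, so the circuit reduces to the remaining gates.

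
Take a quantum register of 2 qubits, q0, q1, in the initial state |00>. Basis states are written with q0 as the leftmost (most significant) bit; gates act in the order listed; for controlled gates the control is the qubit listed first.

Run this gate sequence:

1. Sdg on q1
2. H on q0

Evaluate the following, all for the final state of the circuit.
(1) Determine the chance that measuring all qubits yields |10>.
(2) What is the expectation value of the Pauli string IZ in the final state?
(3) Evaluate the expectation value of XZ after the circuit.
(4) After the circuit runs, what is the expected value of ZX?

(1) A full measurement returns |10> with probability 1/2.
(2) The observable IZ averages to 1.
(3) In the final state, XZ has expectation 1.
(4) The expectation value of ZX is 0.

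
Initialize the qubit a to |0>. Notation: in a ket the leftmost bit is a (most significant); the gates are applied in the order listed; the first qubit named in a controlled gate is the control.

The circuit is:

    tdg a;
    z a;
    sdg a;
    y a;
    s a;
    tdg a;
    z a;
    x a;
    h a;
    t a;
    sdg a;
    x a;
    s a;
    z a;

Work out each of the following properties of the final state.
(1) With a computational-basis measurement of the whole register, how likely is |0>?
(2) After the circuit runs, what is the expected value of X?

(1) A full measurement returns |0> with probability 1/2.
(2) The expectation value of X is sqrt(2)/2.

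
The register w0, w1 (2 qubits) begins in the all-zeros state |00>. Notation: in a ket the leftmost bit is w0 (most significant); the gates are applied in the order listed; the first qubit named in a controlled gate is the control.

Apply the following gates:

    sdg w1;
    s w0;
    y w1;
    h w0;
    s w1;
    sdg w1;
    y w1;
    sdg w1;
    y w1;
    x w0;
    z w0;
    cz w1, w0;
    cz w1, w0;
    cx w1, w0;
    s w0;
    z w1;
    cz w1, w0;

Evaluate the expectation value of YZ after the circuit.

The observable YZ averages to -1.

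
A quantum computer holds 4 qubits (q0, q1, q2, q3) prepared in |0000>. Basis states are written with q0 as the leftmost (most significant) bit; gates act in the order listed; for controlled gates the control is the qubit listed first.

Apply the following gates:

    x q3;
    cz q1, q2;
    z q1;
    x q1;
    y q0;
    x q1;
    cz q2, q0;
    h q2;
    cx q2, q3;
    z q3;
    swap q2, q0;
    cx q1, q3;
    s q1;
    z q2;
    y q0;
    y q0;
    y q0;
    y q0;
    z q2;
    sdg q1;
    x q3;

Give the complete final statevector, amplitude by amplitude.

The final amplitudes are -sqrt(2)*I/2 on |0010>, sqrt(2)*I/2 on |1011>, and 0 on every other basis state. Key observation: the block from step 13 through step 20 cancels to the identity and can be dropped.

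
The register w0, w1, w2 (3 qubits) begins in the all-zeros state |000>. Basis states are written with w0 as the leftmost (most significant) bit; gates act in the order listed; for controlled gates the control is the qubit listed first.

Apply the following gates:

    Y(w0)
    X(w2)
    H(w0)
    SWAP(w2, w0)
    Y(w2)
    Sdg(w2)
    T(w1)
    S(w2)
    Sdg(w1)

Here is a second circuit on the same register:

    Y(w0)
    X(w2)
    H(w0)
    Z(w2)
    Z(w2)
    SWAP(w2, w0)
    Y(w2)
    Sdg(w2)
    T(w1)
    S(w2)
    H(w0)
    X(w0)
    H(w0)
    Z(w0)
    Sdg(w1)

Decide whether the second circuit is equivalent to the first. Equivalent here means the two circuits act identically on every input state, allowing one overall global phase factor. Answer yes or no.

Yes — the two circuits implement the same unitary up to a global phase.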